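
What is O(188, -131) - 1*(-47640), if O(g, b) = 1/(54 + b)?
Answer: 3668279/77 ≈ 47640.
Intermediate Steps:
O(188, -131) - 1*(-47640) = 1/(54 - 131) - 1*(-47640) = 1/(-77) + 47640 = -1/77 + 47640 = 3668279/77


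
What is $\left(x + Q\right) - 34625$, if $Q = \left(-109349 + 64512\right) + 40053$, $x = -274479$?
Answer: $-313888$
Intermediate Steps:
$Q = -4784$ ($Q = -44837 + 40053 = -4784$)
$\left(x + Q\right) - 34625 = \left(-274479 - 4784\right) - 34625 = -279263 - 34625 = -313888$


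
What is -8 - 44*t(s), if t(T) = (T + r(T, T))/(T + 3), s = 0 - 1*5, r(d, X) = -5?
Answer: -228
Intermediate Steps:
s = -5 (s = 0 - 5 = -5)
t(T) = (-5 + T)/(3 + T) (t(T) = (T - 5)/(T + 3) = (-5 + T)/(3 + T))
-8 - 44*t(s) = -8 - 44*(-5 - 5)/(3 - 5) = -8 - 44*(-10)/(-2) = -8 - (-22)*(-10) = -8 - 44*5 = -8 - 220 = -228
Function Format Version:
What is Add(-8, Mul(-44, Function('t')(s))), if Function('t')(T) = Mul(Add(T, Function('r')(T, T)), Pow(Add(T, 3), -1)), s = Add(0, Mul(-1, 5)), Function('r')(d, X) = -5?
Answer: -228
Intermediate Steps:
s = -5 (s = Add(0, -5) = -5)
Function('t')(T) = Mul(Pow(Add(3, T), -1), Add(-5, T)) (Function('t')(T) = Mul(Add(T, -5), Pow(Add(T, 3), -1)) = Mul(Add(-5, T), Pow(Add(3, T), -1)) = Mul(Pow(Add(3, T), -1), Add(-5, T)))
Add(-8, Mul(-44, Function('t')(s))) = Add(-8, Mul(-44, Mul(Pow(Add(3, -5), -1), Add(-5, -5)))) = Add(-8, Mul(-44, Mul(Pow(-2, -1), -10))) = Add(-8, Mul(-44, Mul(Rational(-1, 2), -10))) = Add(-8, Mul(-44, 5)) = Add(-8, -220) = -228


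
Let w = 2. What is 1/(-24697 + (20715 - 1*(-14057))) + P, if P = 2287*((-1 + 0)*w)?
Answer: -46083049/10075 ≈ -4574.0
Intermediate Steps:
P = -4574 (P = 2287*((-1 + 0)*2) = 2287*(-1*2) = 2287*(-2) = -4574)
1/(-24697 + (20715 - 1*(-14057))) + P = 1/(-24697 + (20715 - 1*(-14057))) - 4574 = 1/(-24697 + (20715 + 14057)) - 4574 = 1/(-24697 + 34772) - 4574 = 1/10075 - 4574 = -46083049/10075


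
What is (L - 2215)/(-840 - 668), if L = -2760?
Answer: 4975/1508 ≈ 3.2991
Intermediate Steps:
(L - 2215)/(-840 - 668) = (-2760 - 2215)/(-840 - 668) = -4975/(-1508) = -4975*(-1/1508) = 4975/1508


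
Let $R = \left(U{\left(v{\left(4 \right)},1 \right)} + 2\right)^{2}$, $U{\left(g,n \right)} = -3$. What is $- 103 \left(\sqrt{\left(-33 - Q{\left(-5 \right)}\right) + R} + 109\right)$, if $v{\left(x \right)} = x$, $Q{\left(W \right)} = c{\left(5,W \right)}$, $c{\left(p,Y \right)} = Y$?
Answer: $-11227 - 309 i \sqrt{3} \approx -11227.0 - 535.2 i$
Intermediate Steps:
$Q{\left(W \right)} = W$
$R = 1$ ($R = \left(-3 + 2\right)^{2} = \left(-1\right)^{2} = 1$)
$- 103 \left(\sqrt{\left(-33 - Q{\left(-5 \right)}\right) + R} + 109\right) = - 103 \left(\sqrt{\left(-33 - -5\right) + 1} + 109\right) = - 103 \left(\sqrt{\left(-33 + 5\right) + 1} + 109\right) = - 103 \left(\sqrt{-28 + 1} + 109\right) = - 103 \left(\sqrt{-27} + 109\right) = - 103 \left(3 i \sqrt{3} + 109\right) = - 103 \left(109 + 3 i \sqrt{3}\right) = -11227 - 309 i \sqrt{3}$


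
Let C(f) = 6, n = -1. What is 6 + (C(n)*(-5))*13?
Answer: -384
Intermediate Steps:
6 + (C(n)*(-5))*13 = 6 + (6*(-5))*13 = 6 - 30*13 = 6 - 390 = -384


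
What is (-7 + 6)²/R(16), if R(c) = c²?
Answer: 1/256 ≈ 0.0039063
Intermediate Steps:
(-7 + 6)²/R(16) = (-7 + 6)²/(16²) = (-1)²/256 = 1*(1/256) = 1/256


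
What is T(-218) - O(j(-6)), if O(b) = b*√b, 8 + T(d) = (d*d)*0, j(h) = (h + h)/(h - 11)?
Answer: -8 - 24*√51/289 ≈ -8.5931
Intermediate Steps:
j(h) = 2*h/(-11 + h) (j(h) = (2*h)/(-11 + h) = 2*h/(-11 + h))
T(d) = -8 (T(d) = -8 + (d*d)*0 = -8 + d²*0 = -8 + 0 = -8)
O(b) = b^(3/2)
T(-218) - O(j(-6)) = -8 - (2*(-6)/(-11 - 6))^(3/2) = -8 - (2*(-6)/(-17))^(3/2) = -8 - (2*(-6)*(-1/17))^(3/2) = -8 - (12/17)^(3/2) = -8 - 24*√51/289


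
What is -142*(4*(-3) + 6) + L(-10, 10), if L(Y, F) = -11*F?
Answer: 742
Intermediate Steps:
-142*(4*(-3) + 6) + L(-10, 10) = -142*(4*(-3) + 6) - 11*10 = -142*(-12 + 6) - 110 = -142*(-6) - 110 = 852 - 110 = 742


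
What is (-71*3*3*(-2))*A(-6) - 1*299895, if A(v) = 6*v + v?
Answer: -353571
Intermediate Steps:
A(v) = 7*v
(-71*3*3*(-2))*A(-6) - 1*299895 = (-71*3*3*(-2))*(7*(-6)) - 1*299895 = -639*(-2)*(-42) - 299895 = -71*(-18)*(-42) - 299895 = 1278*(-42) - 299895 = -53676 - 299895 = -353571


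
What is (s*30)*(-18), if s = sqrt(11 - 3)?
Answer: -1080*sqrt(2) ≈ -1527.4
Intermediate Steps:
s = 2*sqrt(2) (s = sqrt(8) = 2*sqrt(2) ≈ 2.8284)
(s*30)*(-18) = ((2*sqrt(2))*30)*(-18) = (60*sqrt(2))*(-18) = -1080*sqrt(2)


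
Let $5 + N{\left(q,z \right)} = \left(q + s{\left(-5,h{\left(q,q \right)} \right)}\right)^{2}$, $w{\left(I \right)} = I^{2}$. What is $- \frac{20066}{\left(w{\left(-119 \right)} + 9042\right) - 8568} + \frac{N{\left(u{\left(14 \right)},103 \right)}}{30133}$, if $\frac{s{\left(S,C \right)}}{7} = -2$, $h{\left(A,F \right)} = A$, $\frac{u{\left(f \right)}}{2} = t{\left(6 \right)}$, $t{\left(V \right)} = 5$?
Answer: $- \frac{604487793}{440996455} \approx -1.3707$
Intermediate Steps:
$u{\left(f \right)} = 10$ ($u{\left(f \right)} = 2 \cdot 5 = 10$)
$s{\left(S,C \right)} = -14$ ($s{\left(S,C \right)} = 7 \left(-2\right) = -14$)
$N{\left(q,z \right)} = -5 + \left(-14 + q\right)^{2}$ ($N{\left(q,z \right)} = -5 + \left(q - 14\right)^{2} = -5 + \left(-14 + q\right)^{2}$)
$- \frac{20066}{\left(w{\left(-119 \right)} + 9042\right) - 8568} + \frac{N{\left(u{\left(14 \right)},103 \right)}}{30133} = - \frac{20066}{\left(\left(-119\right)^{2} + 9042\right) - 8568} + \frac{-5 + \left(-14 + 10\right)^{2}}{30133} = - \frac{20066}{\left(14161 + 9042\right) - 8568} + \left(-5 + \left(-4\right)^{2}\right) \frac{1}{30133} = - \frac{20066}{23203 - 8568} + \left(-5 + 16\right) \frac{1}{30133} = - \frac{20066}{14635} + 11 \cdot \frac{1}{30133} = \left(-20066\right) \frac{1}{14635} + \frac{11}{30133} = - \frac{20066}{14635} + \frac{11}{30133} = - \frac{604487793}{440996455}$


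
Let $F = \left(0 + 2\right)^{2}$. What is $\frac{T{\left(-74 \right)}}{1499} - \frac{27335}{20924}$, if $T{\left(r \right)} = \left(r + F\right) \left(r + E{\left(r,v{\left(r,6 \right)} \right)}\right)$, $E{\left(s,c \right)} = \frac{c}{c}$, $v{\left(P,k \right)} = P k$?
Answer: $\frac{65946475}{31365076} \approx 2.1025$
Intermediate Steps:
$E{\left(s,c \right)} = 1$
$F = 4$ ($F = 2^{2} = 4$)
$T{\left(r \right)} = \left(1 + r\right) \left(4 + r\right)$ ($T{\left(r \right)} = \left(r + 4\right) \left(r + 1\right) = \left(4 + r\right) \left(1 + r\right) = \left(1 + r\right) \left(4 + r\right)$)
$\frac{T{\left(-74 \right)}}{1499} - \frac{27335}{20924} = \frac{4 + \left(-74\right)^{2} + 5 \left(-74\right)}{1499} - \frac{27335}{20924} = \left(4 + 5476 - 370\right) \frac{1}{1499} - \frac{27335}{20924} = 5110 \cdot \frac{1}{1499} - \frac{27335}{20924} = \frac{5110}{1499} - \frac{27335}{20924} = \frac{65946475}{31365076}$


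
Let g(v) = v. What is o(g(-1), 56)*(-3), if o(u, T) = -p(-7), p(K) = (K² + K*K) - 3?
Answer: 285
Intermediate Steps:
p(K) = -3 + 2*K² (p(K) = (K² + K²) - 3 = 2*K² - 3 = -3 + 2*K²)
o(u, T) = -95 (o(u, T) = -(-3 + 2*(-7)²) = -(-3 + 2*49) = -(-3 + 98) = -1*95 = -95)
o(g(-1), 56)*(-3) = -95*(-3) = 285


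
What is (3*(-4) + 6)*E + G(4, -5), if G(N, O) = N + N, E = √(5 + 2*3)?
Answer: 8 - 6*√11 ≈ -11.900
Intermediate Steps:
E = √11 (E = √(5 + 6) = √11 ≈ 3.3166)
G(N, O) = 2*N
(3*(-4) + 6)*E + G(4, -5) = (3*(-4) + 6)*√11 + 2*4 = (-12 + 6)*√11 + 8 = -6*√11 + 8 = 8 - 6*√11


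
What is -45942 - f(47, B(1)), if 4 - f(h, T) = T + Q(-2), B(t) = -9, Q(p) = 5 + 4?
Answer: -45946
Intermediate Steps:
Q(p) = 9
f(h, T) = -5 - T (f(h, T) = 4 - (T + 9) = 4 - (9 + T) = 4 + (-9 - T) = -5 - T)
-45942 - f(47, B(1)) = -45942 - (-5 - 1*(-9)) = -45942 - (-5 + 9) = -45942 - 1*4 = -45942 - 4 = -45946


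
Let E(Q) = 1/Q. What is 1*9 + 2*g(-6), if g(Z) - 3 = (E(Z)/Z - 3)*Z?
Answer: 152/3 ≈ 50.667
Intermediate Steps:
g(Z) = 3 + Z*(-3 + Z⁻²) (g(Z) = 3 + (1/(Z*Z) - 3)*Z = 3 + (Z⁻² - 3)*Z = 3 + (-3 + Z⁻²)*Z = 3 + Z*(-3 + Z⁻²))
1*9 + 2*g(-6) = 1*9 + 2*(3 + 1/(-6) - 3*(-6)) = 9 + 2*(3 - ⅙ + 18) = 9 + 2*(125/6) = 9 + 125/3 = 152/3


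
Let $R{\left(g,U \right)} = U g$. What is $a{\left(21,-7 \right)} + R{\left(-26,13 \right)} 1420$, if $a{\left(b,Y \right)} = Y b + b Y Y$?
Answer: $-479078$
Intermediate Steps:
$a{\left(b,Y \right)} = Y b + b Y^{2}$ ($a{\left(b,Y \right)} = Y b + Y b Y = Y b + b Y^{2}$)
$a{\left(21,-7 \right)} + R{\left(-26,13 \right)} 1420 = \left(-7\right) 21 \left(1 - 7\right) + 13 \left(-26\right) 1420 = \left(-7\right) 21 \left(-6\right) - 479960 = 882 - 479960 = -479078$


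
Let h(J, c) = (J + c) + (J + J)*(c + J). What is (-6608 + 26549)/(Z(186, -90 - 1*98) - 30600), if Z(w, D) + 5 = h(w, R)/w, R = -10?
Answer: -1854513/2813441 ≈ -0.65916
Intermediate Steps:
h(J, c) = J + c + 2*J*(J + c) (h(J, c) = (J + c) + (2*J)*(J + c) = (J + c) + 2*J*(J + c) = J + c + 2*J*(J + c))
Z(w, D) = -5 + (-10 - 19*w + 2*w**2)/w (Z(w, D) = -5 + (w - 10 + 2*w**2 + 2*w*(-10))/w = -5 + (w - 10 + 2*w**2 - 20*w)/w = -5 + (-10 - 19*w + 2*w**2)/w)
(-6608 + 26549)/(Z(186, -90 - 1*98) - 30600) = (-6608 + 26549)/((-24 - 10/186 + 2*186) - 30600) = 19941/((-24 - 10*1/186 + 372) - 30600) = 19941/((-24 - 5/93 + 372) - 30600) = 19941/(32359/93 - 30600) = 19941/(-2813441/93) = 19941*(-93/2813441) = -1854513/2813441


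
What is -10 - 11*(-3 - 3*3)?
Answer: 122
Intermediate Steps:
-10 - 11*(-3 - 3*3) = -10 - 11*(-3 - 9) = -10 - 11*(-12) = -10 + 132 = 122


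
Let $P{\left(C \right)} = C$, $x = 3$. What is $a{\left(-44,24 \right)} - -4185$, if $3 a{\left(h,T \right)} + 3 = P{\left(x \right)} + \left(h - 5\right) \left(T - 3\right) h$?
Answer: $19277$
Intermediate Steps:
$a{\left(h,T \right)} = \frac{h \left(-5 + h\right) \left(-3 + T\right)}{3}$ ($a{\left(h,T \right)} = -1 + \frac{3 + \left(h - 5\right) \left(T - 3\right) h}{3} = -1 + \frac{3 + \left(-5 + h\right) \left(-3 + T\right) h}{3} = -1 + \frac{3 + h \left(-5 + h\right) \left(-3 + T\right)}{3} = -1 + \left(1 + \frac{h \left(-5 + h\right) \left(-3 + T\right)}{3}\right) = \frac{h \left(-5 + h\right) \left(-3 + T\right)}{3}$)
$a{\left(-44,24 \right)} - -4185 = \frac{1}{3} \left(-44\right) \left(15 - 120 - -132 + 24 \left(-44\right)\right) - -4185 = \frac{1}{3} \left(-44\right) \left(15 - 120 + 132 - 1056\right) + 4185 = \frac{1}{3} \left(-44\right) \left(-1029\right) + 4185 = 15092 + 4185 = 19277$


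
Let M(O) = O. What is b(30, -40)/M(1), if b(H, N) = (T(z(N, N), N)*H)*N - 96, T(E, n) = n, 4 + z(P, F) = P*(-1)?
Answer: 47904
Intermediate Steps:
z(P, F) = -4 - P (z(P, F) = -4 + P*(-1) = -4 - P)
b(H, N) = -96 + H*N**2 (b(H, N) = (N*H)*N - 96 = (H*N)*N - 96 = H*N**2 - 96 = -96 + H*N**2)
b(30, -40)/M(1) = (-96 + 30*(-40)**2)/1 = (-96 + 30*1600)*1 = (-96 + 48000)*1 = 47904*1 = 47904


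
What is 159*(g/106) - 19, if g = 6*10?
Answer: 71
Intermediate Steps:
g = 60
159*(g/106) - 19 = 159*(60/106) - 19 = 159*(60*(1/106)) - 19 = 159*(30/53) - 19 = 90 - 19 = 71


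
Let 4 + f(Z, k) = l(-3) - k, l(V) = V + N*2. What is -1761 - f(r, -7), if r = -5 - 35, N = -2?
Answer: -1757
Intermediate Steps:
r = -40
l(V) = -4 + V (l(V) = V - 2*2 = V - 4 = -4 + V)
f(Z, k) = -11 - k (f(Z, k) = -4 + ((-4 - 3) - k) = -4 + (-7 - k) = -11 - k)
-1761 - f(r, -7) = -1761 - (-11 - 1*(-7)) = -1761 - (-11 + 7) = -1761 - 1*(-4) = -1761 + 4 = -1757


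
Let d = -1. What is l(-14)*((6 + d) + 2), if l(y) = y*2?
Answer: -196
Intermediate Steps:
l(y) = 2*y
l(-14)*((6 + d) + 2) = (2*(-14))*((6 - 1) + 2) = -28*(5 + 2) = -28*7 = -196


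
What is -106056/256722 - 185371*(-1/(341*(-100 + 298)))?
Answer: 6738020809/2888892666 ≈ 2.3324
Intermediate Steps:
-106056/256722 - 185371*(-1/(341*(-100 + 298))) = -106056*1/256722 - 185371/((-341*198)) = -17676/42787 - 185371/(-67518) = -17676/42787 - 185371*(-1/67518) = -17676/42787 + 185371/67518 = 6738020809/2888892666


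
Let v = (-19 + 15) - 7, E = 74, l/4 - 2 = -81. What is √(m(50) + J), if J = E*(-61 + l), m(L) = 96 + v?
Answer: I*√27813 ≈ 166.77*I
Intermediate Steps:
l = -316 (l = 8 + 4*(-81) = 8 - 324 = -316)
v = -11 (v = -4 - 7 = -11)
m(L) = 85 (m(L) = 96 - 11 = 85)
J = -27898 (J = 74*(-61 - 316) = 74*(-377) = -27898)
√(m(50) + J) = √(85 - 27898) = √(-27813) = I*√27813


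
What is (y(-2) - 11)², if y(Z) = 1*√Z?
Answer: (11 - I*√2)² ≈ 119.0 - 31.113*I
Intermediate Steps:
y(Z) = √Z
(y(-2) - 11)² = (√(-2) - 11)² = (I*√2 - 11)² = (-11 + I*√2)²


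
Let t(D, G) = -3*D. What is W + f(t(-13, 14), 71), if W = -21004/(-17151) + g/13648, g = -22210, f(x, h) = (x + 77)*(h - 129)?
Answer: -787481647231/117038424 ≈ -6728.4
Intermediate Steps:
f(x, h) = (-129 + h)*(77 + x) (f(x, h) = (77 + x)*(-129 + h) = (-129 + h)*(77 + x))
W = -47130559/117038424 (W = -21004/(-17151) - 22210/13648 = -21004*(-1/17151) - 22210*1/13648 = 21004/17151 - 11105/6824 = -47130559/117038424 ≈ -0.40269)
W + f(t(-13, 14), 71) = -47130559/117038424 + (-9933 - (-387)*(-13) + 77*71 + 71*(-3*(-13))) = -47130559/117038424 + (-9933 - 129*39 + 5467 + 71*39) = -47130559/117038424 + (-9933 - 5031 + 5467 + 2769) = -47130559/117038424 - 6728 = -787481647231/117038424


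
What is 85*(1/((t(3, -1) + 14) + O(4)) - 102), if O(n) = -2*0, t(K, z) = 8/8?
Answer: -25993/3 ≈ -8664.3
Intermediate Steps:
t(K, z) = 1 (t(K, z) = 8*(⅛) = 1)
O(n) = 0
85*(1/((t(3, -1) + 14) + O(4)) - 102) = 85*(1/((1 + 14) + 0) - 102) = 85*(1/(15 + 0) - 102) = 85*(1/15 - 102) = 85*(-1529/15) = -25993/3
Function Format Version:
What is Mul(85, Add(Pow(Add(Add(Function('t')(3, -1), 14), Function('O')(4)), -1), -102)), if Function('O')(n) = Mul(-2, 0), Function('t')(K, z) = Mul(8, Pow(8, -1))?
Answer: Rational(-25993, 3) ≈ -8664.3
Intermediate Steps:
Function('t')(K, z) = 1 (Function('t')(K, z) = Mul(8, Rational(1, 8)) = 1)
Function('O')(n) = 0
Mul(85, Add(Pow(Add(Add(Function('t')(3, -1), 14), Function('O')(4)), -1), -102)) = Mul(85, Add(Pow(Add(Add(1, 14), 0), -1), -102)) = Mul(85, Add(Pow(Add(15, 0), -1), -102)) = Mul(85, Add(Pow(15, -1), -102)) = Mul(85, Add(Rational(1, 15), -102)) = Mul(85, Rational(-1529, 15)) = Rational(-25993, 3)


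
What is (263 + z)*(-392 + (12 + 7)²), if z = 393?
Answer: -20336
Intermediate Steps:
(263 + z)*(-392 + (12 + 7)²) = (263 + 393)*(-392 + (12 + 7)²) = 656*(-392 + 19²) = 656*(-392 + 361) = 656*(-31) = -20336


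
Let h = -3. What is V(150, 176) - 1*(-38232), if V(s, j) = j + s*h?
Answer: 37958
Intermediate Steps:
V(s, j) = j - 3*s (V(s, j) = j + s*(-3) = j - 3*s)
V(150, 176) - 1*(-38232) = (176 - 3*150) - 1*(-38232) = (176 - 450) + 38232 = -274 + 38232 = 37958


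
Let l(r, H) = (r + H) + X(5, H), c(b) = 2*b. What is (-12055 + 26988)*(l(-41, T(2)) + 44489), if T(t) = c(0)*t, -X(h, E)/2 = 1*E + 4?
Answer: 663622520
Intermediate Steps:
X(h, E) = -8 - 2*E (X(h, E) = -2*(1*E + 4) = -2*(E + 4) = -2*(4 + E) = -8 - 2*E)
T(t) = 0 (T(t) = (2*0)*t = 0*t = 0)
l(r, H) = -8 + r - H (l(r, H) = (r + H) + (-8 - 2*H) = (H + r) + (-8 - 2*H) = -8 + r - H)
(-12055 + 26988)*(l(-41, T(2)) + 44489) = (-12055 + 26988)*((-8 - 41 - 1*0) + 44489) = 14933*((-8 - 41 + 0) + 44489) = 14933*(-49 + 44489) = 14933*44440 = 663622520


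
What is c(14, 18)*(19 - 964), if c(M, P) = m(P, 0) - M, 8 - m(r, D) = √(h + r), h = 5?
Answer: 5670 + 945*√23 ≈ 10202.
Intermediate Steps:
m(r, D) = 8 - √(5 + r)
c(M, P) = 8 - M - √(5 + P) (c(M, P) = (8 - √(5 + P)) - M = 8 - M - √(5 + P))
c(14, 18)*(19 - 964) = (8 - 1*14 - √(5 + 18))*(19 - 964) = (8 - 14 - √23)*(-945) = (-6 - √23)*(-945) = 5670 + 945*√23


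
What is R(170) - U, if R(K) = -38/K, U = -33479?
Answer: 2845696/85 ≈ 33479.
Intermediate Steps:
R(170) - U = -38/170 - 1*(-33479) = -38*1/170 + 33479 = -19/85 + 33479 = 2845696/85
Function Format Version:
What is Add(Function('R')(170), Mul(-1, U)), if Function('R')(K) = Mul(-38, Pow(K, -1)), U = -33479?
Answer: Rational(2845696, 85) ≈ 33479.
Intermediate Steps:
Add(Function('R')(170), Mul(-1, U)) = Add(Mul(-38, Pow(170, -1)), Mul(-1, -33479)) = Add(Mul(-38, Rational(1, 170)), 33479) = Add(Rational(-19, 85), 33479) = Rational(2845696, 85)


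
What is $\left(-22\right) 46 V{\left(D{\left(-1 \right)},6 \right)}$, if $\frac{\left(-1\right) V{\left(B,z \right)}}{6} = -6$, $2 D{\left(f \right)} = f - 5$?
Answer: $-36432$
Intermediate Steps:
$D{\left(f \right)} = - \frac{5}{2} + \frac{f}{2}$ ($D{\left(f \right)} = \frac{f - 5}{2} = \frac{-5 + f}{2} = - \frac{5}{2} + \frac{f}{2}$)
$V{\left(B,z \right)} = 36$ ($V{\left(B,z \right)} = \left(-6\right) \left(-6\right) = 36$)
$\left(-22\right) 46 V{\left(D{\left(-1 \right)},6 \right)} = \left(-22\right) 46 \cdot 36 = \left(-1012\right) 36 = -36432$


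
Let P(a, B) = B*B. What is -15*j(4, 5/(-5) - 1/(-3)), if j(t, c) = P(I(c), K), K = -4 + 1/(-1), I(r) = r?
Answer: -375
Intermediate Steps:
K = -5 (K = -4 - 1 = -5)
P(a, B) = B²
j(t, c) = 25 (j(t, c) = (-5)² = 25)
-15*j(4, 5/(-5) - 1/(-3)) = -15*25 = -375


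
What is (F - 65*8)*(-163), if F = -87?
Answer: 98941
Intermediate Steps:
(F - 65*8)*(-163) = (-87 - 65*8)*(-163) = (-87 - 520)*(-163) = -607*(-163) = 98941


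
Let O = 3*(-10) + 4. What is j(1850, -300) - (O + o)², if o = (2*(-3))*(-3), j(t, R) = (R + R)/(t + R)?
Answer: -1996/31 ≈ -64.387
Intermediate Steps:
j(t, R) = 2*R/(R + t) (j(t, R) = (2*R)/(R + t) = 2*R/(R + t))
O = -26 (O = -30 + 4 = -26)
o = 18 (o = -6*(-3) = 18)
j(1850, -300) - (O + o)² = 2*(-300)/(-300 + 1850) - (-26 + 18)² = 2*(-300)/1550 - 1*(-8)² = 2*(-300)*(1/1550) - 1*64 = -12/31 - 64 = -1996/31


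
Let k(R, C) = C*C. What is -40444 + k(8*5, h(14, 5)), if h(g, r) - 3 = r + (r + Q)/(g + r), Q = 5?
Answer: -14574040/361 ≈ -40371.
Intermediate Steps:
h(g, r) = 3 + r + (5 + r)/(g + r) (h(g, r) = 3 + (r + (r + 5)/(g + r)) = 3 + (r + (5 + r)/(g + r)) = 3 + r + (5 + r)/(g + r))
k(R, C) = C²
-40444 + k(8*5, h(14, 5)) = -40444 + ((5 + 5² + 3*14 + 4*5 + 14*5)/(14 + 5))² = -40444 + ((5 + 25 + 42 + 20 + 70)/19)² = -40444 + ((1/19)*162)² = -40444 + (162/19)² = -40444 + 26244/361 = -14574040/361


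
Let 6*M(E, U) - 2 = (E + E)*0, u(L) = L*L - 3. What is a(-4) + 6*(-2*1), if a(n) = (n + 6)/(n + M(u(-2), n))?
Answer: -138/11 ≈ -12.545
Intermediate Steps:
u(L) = -3 + L² (u(L) = L² - 3 = -3 + L²)
M(E, U) = ⅓ (M(E, U) = ⅓ + ((E + E)*0)/6 = ⅓ + ((2*E)*0)/6 = ⅓ + (⅙)*0 = ⅓ + 0 = ⅓)
a(n) = (6 + n)/(⅓ + n) (a(n) = (n + 6)/(n + ⅓) = (6 + n)/(⅓ + n))
a(-4) + 6*(-2*1) = 3*(6 - 4)/(1 + 3*(-4)) + 6*(-2*1) = 3*2/(1 - 12) + 6*(-2) = 3*2/(-11) - 12 = 3*(-1/11)*2 - 12 = -6/11 - 12 = -138/11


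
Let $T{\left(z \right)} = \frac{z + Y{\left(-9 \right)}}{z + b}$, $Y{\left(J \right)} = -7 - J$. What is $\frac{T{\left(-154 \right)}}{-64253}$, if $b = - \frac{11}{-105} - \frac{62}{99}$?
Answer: $- \frac{75240}{4914592643} \approx -1.531 \cdot 10^{-5}$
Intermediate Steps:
$b = - \frac{1807}{3465}$ ($b = \left(-11\right) \left(- \frac{1}{105}\right) - \frac{62}{99} = \frac{11}{105} - \frac{62}{99} = - \frac{1807}{3465} \approx -0.5215$)
$T{\left(z \right)} = \frac{2 + z}{- \frac{1807}{3465} + z}$ ($T{\left(z \right)} = \frac{z - -2}{z - \frac{1807}{3465}} = \frac{z + \left(-7 + 9\right)}{- \frac{1807}{3465} + z} = \frac{z + 2}{- \frac{1807}{3465} + z} = \frac{2 + z}{- \frac{1807}{3465} + z}$)
$\frac{T{\left(-154 \right)}}{-64253} = \frac{3465 \frac{1}{-1807 + 3465 \left(-154\right)} \left(2 - 154\right)}{-64253} = 3465 \frac{1}{-1807 - 533610} \left(-152\right) \left(- \frac{1}{64253}\right) = 3465 \frac{1}{-535417} \left(-152\right) \left(- \frac{1}{64253}\right) = 3465 \left(- \frac{1}{535417}\right) \left(-152\right) \left(- \frac{1}{64253}\right) = \frac{526680}{535417} \left(- \frac{1}{64253}\right) = - \frac{75240}{4914592643}$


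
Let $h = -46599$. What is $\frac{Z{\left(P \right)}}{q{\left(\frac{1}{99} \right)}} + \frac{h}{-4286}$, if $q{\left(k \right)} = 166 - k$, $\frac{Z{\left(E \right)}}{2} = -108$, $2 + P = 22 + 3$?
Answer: $\frac{674109543}{70431838} \approx 9.5711$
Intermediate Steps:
$P = 23$ ($P = -2 + \left(22 + 3\right) = -2 + 25 = 23$)
$Z{\left(E \right)} = -216$ ($Z{\left(E \right)} = 2 \left(-108\right) = -216$)
$\frac{Z{\left(P \right)}}{q{\left(\frac{1}{99} \right)}} + \frac{h}{-4286} = - \frac{216}{166 - \frac{1}{99}} - \frac{46599}{-4286} = - \frac{216}{166 - \frac{1}{99}} - - \frac{46599}{4286} = - \frac{216}{166 - \frac{1}{99}} + \frac{46599}{4286} = - \frac{216}{\frac{16433}{99}} + \frac{46599}{4286} = \left(-216\right) \frac{99}{16433} + \frac{46599}{4286} = - \frac{21384}{16433} + \frac{46599}{4286} = \frac{674109543}{70431838}$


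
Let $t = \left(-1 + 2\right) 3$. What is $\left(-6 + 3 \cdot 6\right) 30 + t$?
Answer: $363$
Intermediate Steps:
$t = 3$ ($t = 1 \cdot 3 = 3$)
$\left(-6 + 3 \cdot 6\right) 30 + t = \left(-6 + 3 \cdot 6\right) 30 + 3 = \left(-6 + 18\right) 30 + 3 = 12 \cdot 30 + 3 = 360 + 3 = 363$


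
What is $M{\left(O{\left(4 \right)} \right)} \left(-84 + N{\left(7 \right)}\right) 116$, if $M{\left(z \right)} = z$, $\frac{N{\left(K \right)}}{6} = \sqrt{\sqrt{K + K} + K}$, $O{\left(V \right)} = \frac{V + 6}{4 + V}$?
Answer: $-12180 + 870 \sqrt{7 + \sqrt{14}} \approx -9328.6$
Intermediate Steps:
$O{\left(V \right)} = \frac{6 + V}{4 + V}$
$N{\left(K \right)} = 6 \sqrt{K + \sqrt{2} \sqrt{K}}$ ($N{\left(K \right)} = 6 \sqrt{\sqrt{K + K} + K} = 6 \sqrt{\sqrt{2 K} + K} = 6 \sqrt{\sqrt{2} \sqrt{K} + K} = 6 \sqrt{K + \sqrt{2} \sqrt{K}}$)
$M{\left(O{\left(4 \right)} \right)} \left(-84 + N{\left(7 \right)}\right) 116 = \frac{6 + 4}{4 + 4} \left(-84 + 6 \sqrt{7 + \sqrt{2} \sqrt{7}}\right) 116 = \frac{1}{8} \cdot 10 \left(-84 + 6 \sqrt{7 + \sqrt{14}}\right) 116 = \frac{1}{8} \cdot 10 \left(-9744 + 696 \sqrt{7 + \sqrt{14}}\right) = \frac{5 \left(-9744 + 696 \sqrt{7 + \sqrt{14}}\right)}{4} = -12180 + 870 \sqrt{7 + \sqrt{14}}$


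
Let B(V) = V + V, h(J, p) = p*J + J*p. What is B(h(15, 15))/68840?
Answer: 45/3442 ≈ 0.013074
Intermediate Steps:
h(J, p) = 2*J*p (h(J, p) = J*p + J*p = 2*J*p)
B(V) = 2*V
B(h(15, 15))/68840 = (2*(2*15*15))/68840 = (2*450)*(1/68840) = 900*(1/68840) = 45/3442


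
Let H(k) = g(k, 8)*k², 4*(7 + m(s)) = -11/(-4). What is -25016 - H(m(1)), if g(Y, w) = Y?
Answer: -101435235/4096 ≈ -24764.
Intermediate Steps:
m(s) = -101/16 (m(s) = -7 + (-11/(-4))/4 = -7 + (-11*(-¼))/4 = -7 + (¼)*(11/4) = -7 + 11/16 = -101/16)
H(k) = k³ (H(k) = k*k² = k³)
-25016 - H(m(1)) = -25016 - (-101/16)³ = -25016 - 1*(-1030301/4096) = -25016 + 1030301/4096 = -101435235/4096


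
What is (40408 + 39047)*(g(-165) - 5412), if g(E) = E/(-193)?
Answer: -82978908705/193 ≈ -4.2994e+8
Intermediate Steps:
g(E) = -E/193 (g(E) = E*(-1/193) = -E/193)
(40408 + 39047)*(g(-165) - 5412) = (40408 + 39047)*(-1/193*(-165) - 5412) = 79455*(165/193 - 5412) = 79455*(-1044351/193) = -82978908705/193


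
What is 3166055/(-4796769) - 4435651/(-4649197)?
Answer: 6557179803784/22301124044493 ≈ 0.29403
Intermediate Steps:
3166055/(-4796769) - 4435651/(-4649197) = 3166055*(-1/4796769) - 4435651*(-1/4649197) = -3166055/4796769 + 4435651/4649197 = 6557179803784/22301124044493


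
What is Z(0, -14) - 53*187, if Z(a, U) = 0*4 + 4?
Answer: -9907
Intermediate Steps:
Z(a, U) = 4 (Z(a, U) = 0 + 4 = 4)
Z(0, -14) - 53*187 = 4 - 53*187 = 4 - 9911 = -9907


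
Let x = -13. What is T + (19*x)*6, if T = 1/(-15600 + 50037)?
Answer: -51035633/34437 ≈ -1482.0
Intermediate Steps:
T = 1/34437 ≈ 2.9039e-5
T + (19*x)*6 = 1/34437 + (19*(-13))*6 = 1/34437 - 247*6 = 1/34437 - 1482 = -51035633/34437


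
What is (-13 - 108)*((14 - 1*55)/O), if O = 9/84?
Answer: 138908/3 ≈ 46303.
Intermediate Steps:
O = 3/28 (O = 9*(1/84) = 3/28 ≈ 0.10714)
(-13 - 108)*((14 - 1*55)/O) = (-13 - 108)*((14 - 1*55)/(3/28)) = -121*(14 - 55)*28/3 = -(-4961)*28/3 = -121*(-1148/3) = 138908/3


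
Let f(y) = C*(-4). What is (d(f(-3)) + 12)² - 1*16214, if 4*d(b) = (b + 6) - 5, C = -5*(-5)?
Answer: -256823/16 ≈ -16051.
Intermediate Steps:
C = 25
f(y) = -100 (f(y) = 25*(-4) = -100)
d(b) = ¼ + b/4 (d(b) = ((b + 6) - 5)/4 = ((6 + b) - 5)/4 = (1 + b)/4 = ¼ + b/4)
(d(f(-3)) + 12)² - 1*16214 = ((¼ + (¼)*(-100)) + 12)² - 1*16214 = ((¼ - 25) + 12)² - 16214 = (-99/4 + 12)² - 16214 = (-51/4)² - 16214 = 2601/16 - 16214 = -256823/16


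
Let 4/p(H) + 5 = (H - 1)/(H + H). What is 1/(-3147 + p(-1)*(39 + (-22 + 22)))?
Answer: -1/3186 ≈ -0.00031387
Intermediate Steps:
p(H) = 4/(-5 + (-1 + H)/(2*H)) (p(H) = 4/(-5 + (H - 1)/(H + H)) = 4/(-5 + (-1 + H)/((2*H))) = 4/(-5 + (-1 + H)*(1/(2*H))) = 4/(-5 + (-1 + H)/(2*H)))
1/(-3147 + p(-1)*(39 + (-22 + 22))) = 1/(-3147 + (-8*(-1)/(1 + 9*(-1)))*(39 + (-22 + 22))) = 1/(-3147 + (-8*(-1)/(1 - 9))*(39 + 0)) = 1/(-3147 - 8*(-1)/(-8)*39) = 1/(-3147 - 8*(-1)*(-⅛)*39) = 1/(-3147 - 1*39) = 1/(-3147 - 39) = 1/(-3186) = -1/3186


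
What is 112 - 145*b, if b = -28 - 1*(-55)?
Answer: -3803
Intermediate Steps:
b = 27 (b = -28 + 55 = 27)
112 - 145*b = 112 - 145*27 = 112 - 3915 = -3803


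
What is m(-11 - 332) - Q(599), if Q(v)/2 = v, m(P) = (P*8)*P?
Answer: 939994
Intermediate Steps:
m(P) = 8*P² (m(P) = (8*P)*P = 8*P²)
Q(v) = 2*v
m(-11 - 332) - Q(599) = 8*(-11 - 332)² - 2*599 = 8*(-343)² - 1*1198 = 8*117649 - 1198 = 941192 - 1198 = 939994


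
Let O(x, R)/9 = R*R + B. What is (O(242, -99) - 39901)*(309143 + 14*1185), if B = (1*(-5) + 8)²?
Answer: 15761894137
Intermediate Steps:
B = 9 (B = (-5 + 8)² = 3² = 9)
O(x, R) = 81 + 9*R² (O(x, R) = 9*(R*R + 9) = 9*(R² + 9) = 9*(9 + R²) = 81 + 9*R²)
(O(242, -99) - 39901)*(309143 + 14*1185) = ((81 + 9*(-99)²) - 39901)*(309143 + 14*1185) = ((81 + 9*9801) - 39901)*(309143 + 16590) = ((81 + 88209) - 39901)*325733 = (88290 - 39901)*325733 = 48389*325733 = 15761894137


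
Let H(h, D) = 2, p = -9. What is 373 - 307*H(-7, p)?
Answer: -241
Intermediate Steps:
373 - 307*H(-7, p) = 373 - 307*2 = 373 - 614 = -241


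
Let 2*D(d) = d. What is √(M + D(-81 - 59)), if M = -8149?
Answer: I*√8219 ≈ 90.659*I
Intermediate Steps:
D(d) = d/2
√(M + D(-81 - 59)) = √(-8149 + (-81 - 59)/2) = √(-8149 + (½)*(-140)) = √(-8149 - 70) = √(-8219) = I*√8219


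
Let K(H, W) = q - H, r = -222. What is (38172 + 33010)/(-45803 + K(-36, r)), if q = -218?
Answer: -71182/45985 ≈ -1.5479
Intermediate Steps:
K(H, W) = -218 - H
(38172 + 33010)/(-45803 + K(-36, r)) = (38172 + 33010)/(-45803 + (-218 - 1*(-36))) = 71182/(-45803 + (-218 + 36)) = 71182/(-45803 - 182) = 71182/(-45985) = 71182*(-1/45985) = -71182/45985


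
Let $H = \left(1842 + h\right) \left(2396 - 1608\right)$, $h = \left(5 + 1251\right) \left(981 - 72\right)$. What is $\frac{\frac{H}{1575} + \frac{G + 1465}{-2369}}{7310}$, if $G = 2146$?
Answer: $\frac{30938173423}{395288250} \approx 78.267$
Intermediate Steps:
$h = 1141704$ ($h = 1256 \cdot 909 = 1141704$)
$H = 901114248$ ($H = \left(1842 + 1141704\right) \left(2396 - 1608\right) = 1143546 \cdot 788 = 901114248$)
$\frac{\frac{H}{1575} + \frac{G + 1465}{-2369}}{7310} = \frac{\frac{901114248}{1575} + \frac{2146 + 1465}{-2369}}{7310} = \left(901114248 \cdot \frac{1}{1575} + 3611 \left(- \frac{1}{2369}\right)\right) \frac{1}{7310} = \left(\frac{300371416}{525} - \frac{157}{103}\right) \frac{1}{7310} = \frac{30938173423}{54075} \cdot \frac{1}{7310} = \frac{30938173423}{395288250}$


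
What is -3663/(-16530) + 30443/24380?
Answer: 19750891/13433380 ≈ 1.4703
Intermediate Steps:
-3663/(-16530) + 30443/24380 = -3663*(-1/16530) + 30443*(1/24380) = 1221/5510 + 30443/24380 = 19750891/13433380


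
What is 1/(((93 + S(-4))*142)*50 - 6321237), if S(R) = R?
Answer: -1/5689337 ≈ -1.7577e-7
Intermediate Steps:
1/(((93 + S(-4))*142)*50 - 6321237) = 1/(((93 - 4)*142)*50 - 6321237) = 1/((89*142)*50 - 6321237) = 1/(12638*50 - 6321237) = 1/(631900 - 6321237) = 1/(-5689337) = -1/5689337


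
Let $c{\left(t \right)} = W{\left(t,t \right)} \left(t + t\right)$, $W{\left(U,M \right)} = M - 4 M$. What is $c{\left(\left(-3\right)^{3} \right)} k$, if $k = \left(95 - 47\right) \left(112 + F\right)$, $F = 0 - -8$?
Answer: $-25194240$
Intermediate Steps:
$F = 8$ ($F = 0 + 8 = 8$)
$W{\left(U,M \right)} = - 3 M$
$c{\left(t \right)} = - 6 t^{2}$ ($c{\left(t \right)} = - 3 t \left(t + t\right) = - 3 t 2 t = - 6 t^{2}$)
$k = 5760$ ($k = \left(95 - 47\right) \left(112 + 8\right) = 48 \cdot 120 = 5760$)
$c{\left(\left(-3\right)^{3} \right)} k = - 6 \left(\left(-3\right)^{3}\right)^{2} \cdot 5760 = - 6 \left(-27\right)^{2} \cdot 5760 = \left(-6\right) 729 \cdot 5760 = \left(-4374\right) 5760 = -25194240$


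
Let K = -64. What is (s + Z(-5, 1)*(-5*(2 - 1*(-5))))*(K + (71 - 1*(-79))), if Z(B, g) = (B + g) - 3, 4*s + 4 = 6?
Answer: 21113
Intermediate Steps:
s = ½ (s = -1 + (¼)*6 = -1 + 3/2 = ½ ≈ 0.50000)
Z(B, g) = -3 + B + g
(s + Z(-5, 1)*(-5*(2 - 1*(-5))))*(K + (71 - 1*(-79))) = (½ + (-3 - 5 + 1)*(-5*(2 - 1*(-5))))*(-64 + (71 - 1*(-79))) = (½ - (-35)*(2 + 5))*(-64 + (71 + 79)) = (½ - (-35)*7)*(-64 + 150) = (½ - 7*(-35))*86 = (½ + 245)*86 = (491/2)*86 = 21113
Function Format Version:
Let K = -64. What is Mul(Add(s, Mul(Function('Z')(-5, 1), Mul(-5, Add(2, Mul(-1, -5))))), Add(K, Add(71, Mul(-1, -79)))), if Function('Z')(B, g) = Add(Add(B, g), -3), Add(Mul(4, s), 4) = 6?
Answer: 21113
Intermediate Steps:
s = Rational(1, 2) (s = Add(-1, Mul(Rational(1, 4), 6)) = Add(-1, Rational(3, 2)) = Rational(1, 2) ≈ 0.50000)
Function('Z')(B, g) = Add(-3, B, g)
Mul(Add(s, Mul(Function('Z')(-5, 1), Mul(-5, Add(2, Mul(-1, -5))))), Add(K, Add(71, Mul(-1, -79)))) = Mul(Add(Rational(1, 2), Mul(Add(-3, -5, 1), Mul(-5, Add(2, Mul(-1, -5))))), Add(-64, Add(71, Mul(-1, -79)))) = Mul(Add(Rational(1, 2), Mul(-7, Mul(-5, Add(2, 5)))), Add(-64, Add(71, 79))) = Mul(Add(Rational(1, 2), Mul(-7, Mul(-5, 7))), Add(-64, 150)) = Mul(Add(Rational(1, 2), Mul(-7, -35)), 86) = Mul(Add(Rational(1, 2), 245), 86) = Mul(Rational(491, 2), 86) = 21113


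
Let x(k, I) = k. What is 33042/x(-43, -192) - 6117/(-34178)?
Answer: -1129046445/1469654 ≈ -768.24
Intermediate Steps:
33042/x(-43, -192) - 6117/(-34178) = 33042/(-43) - 6117/(-34178) = 33042*(-1/43) - 6117*(-1/34178) = -33042/43 + 6117/34178 = -1129046445/1469654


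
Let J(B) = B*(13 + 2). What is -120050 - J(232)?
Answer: -123530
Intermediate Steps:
J(B) = 15*B (J(B) = B*15 = 15*B)
-120050 - J(232) = -120050 - 15*232 = -120050 - 1*3480 = -120050 - 3480 = -123530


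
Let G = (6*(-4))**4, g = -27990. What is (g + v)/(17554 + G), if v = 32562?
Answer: 2286/174665 ≈ 0.013088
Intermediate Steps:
G = 331776 (G = (-24)**4 = 331776)
(g + v)/(17554 + G) = (-27990 + 32562)/(17554 + 331776) = 4572/349330 = 4572*(1/349330) = 2286/174665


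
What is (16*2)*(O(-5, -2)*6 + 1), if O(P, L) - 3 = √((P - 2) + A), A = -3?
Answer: 608 + 192*I*√10 ≈ 608.0 + 607.16*I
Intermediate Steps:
O(P, L) = 3 + √(-5 + P) (O(P, L) = 3 + √((P - 2) - 3) = 3 + √((-2 + P) - 3) = 3 + √(-5 + P))
(16*2)*(O(-5, -2)*6 + 1) = (16*2)*((3 + √(-5 - 5))*6 + 1) = 32*((3 + √(-10))*6 + 1) = 32*((3 + I*√10)*6 + 1) = 32*((18 + 6*I*√10) + 1) = 32*(19 + 6*I*√10) = 608 + 192*I*√10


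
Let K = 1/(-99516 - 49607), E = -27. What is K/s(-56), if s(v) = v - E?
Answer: 1/4324567 ≈ 2.3124e-7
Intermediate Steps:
s(v) = 27 + v (s(v) = v - 1*(-27) = v + 27 = 27 + v)
K = -1/149123 (K = 1/(-149123) = -1/149123 ≈ -6.7059e-6)
K/s(-56) = -1/(149123*(27 - 56)) = -1/149123/(-29) = -1/149123*(-1/29) = 1/4324567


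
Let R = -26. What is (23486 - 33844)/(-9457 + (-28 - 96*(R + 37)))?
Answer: 10358/10541 ≈ 0.98264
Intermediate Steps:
(23486 - 33844)/(-9457 + (-28 - 96*(R + 37))) = (23486 - 33844)/(-9457 + (-28 - 96*(-26 + 37))) = -10358/(-9457 + (-28 - 96*11)) = -10358/(-9457 + (-28 - 1056)) = -10358/(-9457 - 1084) = -10358/(-10541) = -10358*(-1/10541) = 10358/10541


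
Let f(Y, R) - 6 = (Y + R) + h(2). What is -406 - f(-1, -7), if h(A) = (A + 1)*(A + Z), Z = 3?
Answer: -419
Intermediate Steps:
h(A) = (1 + A)*(3 + A) (h(A) = (A + 1)*(A + 3) = (1 + A)*(3 + A))
f(Y, R) = 21 + R + Y (f(Y, R) = 6 + ((Y + R) + (3 + 2² + 4*2)) = 6 + ((R + Y) + (3 + 4 + 8)) = 6 + ((R + Y) + 15) = 6 + (15 + R + Y) = 21 + R + Y)
-406 - f(-1, -7) = -406 - (21 - 7 - 1) = -406 - 1*13 = -406 - 13 = -419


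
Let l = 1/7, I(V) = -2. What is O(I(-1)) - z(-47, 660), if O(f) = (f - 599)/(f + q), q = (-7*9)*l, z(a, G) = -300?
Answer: 3901/11 ≈ 354.64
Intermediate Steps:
l = ⅐ (l = 1*(⅐) = ⅐ ≈ 0.14286)
q = -9 (q = -7*9*(⅐) = -63*⅐ = -9)
O(f) = (-599 + f)/(-9 + f) (O(f) = (f - 599)/(f - 9) = (-599 + f)/(-9 + f))
O(I(-1)) - z(-47, 660) = (-599 - 2)/(-9 - 2) - 1*(-300) = -601/(-11) + 300 = -1/11*(-601) + 300 = 601/11 + 300 = 3901/11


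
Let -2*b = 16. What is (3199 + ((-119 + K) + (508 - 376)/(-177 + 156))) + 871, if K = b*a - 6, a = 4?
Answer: 27347/7 ≈ 3906.7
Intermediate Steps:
b = -8 (b = -½*16 = -8)
K = -38 (K = -8*4 - 6 = -32 - 6 = -38)
(3199 + ((-119 + K) + (508 - 376)/(-177 + 156))) + 871 = (3199 + ((-119 - 38) + (508 - 376)/(-177 + 156))) + 871 = (3199 + (-157 + 132/(-21))) + 871 = (3199 + (-157 + 132*(-1/21))) + 871 = (3199 + (-157 - 44/7)) + 871 = (3199 - 1143/7) + 871 = 21250/7 + 871 = 27347/7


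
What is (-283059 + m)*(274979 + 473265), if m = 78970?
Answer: -152708369716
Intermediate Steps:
(-283059 + m)*(274979 + 473265) = (-283059 + 78970)*(274979 + 473265) = -204089*748244 = -152708369716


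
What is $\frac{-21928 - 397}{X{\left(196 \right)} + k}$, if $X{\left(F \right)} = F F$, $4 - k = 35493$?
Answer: $- \frac{22325}{2927} \approx -7.6273$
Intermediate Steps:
$k = -35489$ ($k = 4 - 35493 = -35489$)
$X{\left(F \right)} = F^{2}$
$\frac{-21928 - 397}{X{\left(196 \right)} + k} = \frac{-21928 - 397}{196^{2} - 35489} = - \frac{22325}{38416 - 35489} = - \frac{22325}{2927}$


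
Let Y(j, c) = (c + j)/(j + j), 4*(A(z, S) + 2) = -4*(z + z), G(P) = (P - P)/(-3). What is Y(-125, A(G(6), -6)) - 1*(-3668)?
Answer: 917127/250 ≈ 3668.5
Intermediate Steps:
G(P) = 0 (G(P) = 0*(-⅓) = 0)
A(z, S) = -2 - 2*z (A(z, S) = -2 + (-4*(z + z))/4 = -2 + (-8*z)/4 = -2 - 2*z)
Y(j, c) = (c + j)/(2*j) (Y(j, c) = (c + j)/((2*j)) = (c + j)*(1/(2*j)) = (c + j)/(2*j))
Y(-125, A(G(6), -6)) - 1*(-3668) = (½)*((-2 - 2*0) - 125)/(-125) - 1*(-3668) = (½)*(-1/125)*((-2 + 0) - 125) + 3668 = (½)*(-1/125)*(-2 - 125) + 3668 = (½)*(-1/125)*(-127) + 3668 = 127/250 + 3668 = 917127/250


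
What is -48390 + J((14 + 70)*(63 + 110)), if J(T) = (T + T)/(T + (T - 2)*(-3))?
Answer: -234357614/4843 ≈ -48391.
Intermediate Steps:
J(T) = 2*T/(6 - 2*T) (J(T) = (2*T)/(T + (-2 + T)*(-3)) = (2*T)/(T + (6 - 3*T)) = (2*T)/(6 - 2*T) = 2*T/(6 - 2*T))
-48390 + J((14 + 70)*(63 + 110)) = -48390 - (14 + 70)*(63 + 110)/(-3 + (14 + 70)*(63 + 110)) = -48390 - 84*173/(-3 + 84*173) = -48390 - 1*14532/(-3 + 14532) = -48390 - 1*14532/14529 = -48390 - 1*14532*1/14529 = -48390 - 4844/4843 = -234357614/4843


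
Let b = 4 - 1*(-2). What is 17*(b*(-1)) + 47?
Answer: -55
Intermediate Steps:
b = 6 (b = 4 + 2 = 6)
17*(b*(-1)) + 47 = 17*(6*(-1)) + 47 = 17*(-6) + 47 = -102 + 47 = -55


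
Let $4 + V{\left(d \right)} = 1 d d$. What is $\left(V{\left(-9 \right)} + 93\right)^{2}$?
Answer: $28900$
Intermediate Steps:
$V{\left(d \right)} = -4 + d^{2}$ ($V{\left(d \right)} = -4 + 1 d d = -4 + d d = -4 + d^{2}$)
$\left(V{\left(-9 \right)} + 93\right)^{2} = \left(\left(-4 + \left(-9\right)^{2}\right) + 93\right)^{2} = \left(\left(-4 + 81\right) + 93\right)^{2} = \left(77 + 93\right)^{2} = 170^{2} = 28900$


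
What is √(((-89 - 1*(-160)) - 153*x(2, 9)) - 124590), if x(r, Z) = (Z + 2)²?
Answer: 2*I*√35758 ≈ 378.2*I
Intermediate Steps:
x(r, Z) = (2 + Z)²
√(((-89 - 1*(-160)) - 153*x(2, 9)) - 124590) = √(((-89 - 1*(-160)) - 153*(2 + 9)²) - 124590) = √(((-89 + 160) - 153*11²) - 124590) = √((71 - 153*121) - 124590) = √((71 - 18513) - 124590) = √(-18442 - 124590) = √(-143032) = 2*I*√35758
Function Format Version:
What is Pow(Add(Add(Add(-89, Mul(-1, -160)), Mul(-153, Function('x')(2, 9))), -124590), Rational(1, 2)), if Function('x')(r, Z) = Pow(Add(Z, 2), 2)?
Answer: Mul(2, I, Pow(35758, Rational(1, 2))) ≈ Mul(378.20, I)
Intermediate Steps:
Function('x')(r, Z) = Pow(Add(2, Z), 2)
Pow(Add(Add(Add(-89, Mul(-1, -160)), Mul(-153, Function('x')(2, 9))), -124590), Rational(1, 2)) = Pow(Add(Add(Add(-89, Mul(-1, -160)), Mul(-153, Pow(Add(2, 9), 2))), -124590), Rational(1, 2)) = Pow(Add(Add(Add(-89, 160), Mul(-153, Pow(11, 2))), -124590), Rational(1, 2)) = Pow(Add(Add(71, Mul(-153, 121)), -124590), Rational(1, 2)) = Pow(Add(Add(71, -18513), -124590), Rational(1, 2)) = Pow(Add(-18442, -124590), Rational(1, 2)) = Pow(-143032, Rational(1, 2)) = Mul(2, I, Pow(35758, Rational(1, 2)))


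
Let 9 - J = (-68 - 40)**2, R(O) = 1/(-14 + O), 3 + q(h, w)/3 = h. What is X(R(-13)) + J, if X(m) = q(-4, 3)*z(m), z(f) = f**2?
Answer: -2832172/243 ≈ -11655.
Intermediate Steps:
q(h, w) = -9 + 3*h
X(m) = -21*m**2 (X(m) = (-9 + 3*(-4))*m**2 = (-9 - 12)*m**2 = -21*m**2)
J = -11655 (J = 9 - (-68 - 40)**2 = 9 - 1*(-108)**2 = 9 - 1*11664 = 9 - 11664 = -11655)
X(R(-13)) + J = -21/(-14 - 13)**2 - 11655 = -21*(1/(-27))**2 - 11655 = -21*(-1/27)**2 - 11655 = -21*1/729 - 11655 = -7/243 - 11655 = -2832172/243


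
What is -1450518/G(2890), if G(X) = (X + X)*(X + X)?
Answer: -725259/16704200 ≈ -0.043418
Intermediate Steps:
G(X) = 4*X² (G(X) = (2*X)*(2*X) = 4*X²)
-1450518/G(2890) = -1450518/(4*2890²) = -1450518/(4*8352100) = -1450518/33408400 = -1450518*1/33408400 = -725259/16704200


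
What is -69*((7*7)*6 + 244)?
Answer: -37122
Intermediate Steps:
-69*((7*7)*6 + 244) = -69*(49*6 + 244) = -69*(294 + 244) = -69*538 = -37122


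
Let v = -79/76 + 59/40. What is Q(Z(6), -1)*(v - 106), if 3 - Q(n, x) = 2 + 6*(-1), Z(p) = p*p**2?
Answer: -561603/760 ≈ -738.95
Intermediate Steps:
Z(p) = p**3
Q(n, x) = 7 (Q(n, x) = 3 - (2 + 6*(-1)) = 3 - (2 - 6) = 3 - 1*(-4) = 3 + 4 = 7)
v = 331/760 (v = -79*1/76 + 59*(1/40) = -79/76 + 59/40 = 331/760 ≈ 0.43553)
Q(Z(6), -1)*(v - 106) = 7*(331/760 - 106) = 7*(-80229/760) = -561603/760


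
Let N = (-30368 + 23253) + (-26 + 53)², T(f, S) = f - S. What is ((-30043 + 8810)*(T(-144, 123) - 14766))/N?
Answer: -319195689/6386 ≈ -49984.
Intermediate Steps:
N = -6386 (N = -7115 + 27² = -7115 + 729 = -6386)
((-30043 + 8810)*(T(-144, 123) - 14766))/N = ((-30043 + 8810)*((-144 - 1*123) - 14766))/(-6386) = -21233*((-144 - 123) - 14766)*(-1/6386) = -21233*(-267 - 14766)*(-1/6386) = -21233*(-15033)*(-1/6386) = 319195689*(-1/6386) = -319195689/6386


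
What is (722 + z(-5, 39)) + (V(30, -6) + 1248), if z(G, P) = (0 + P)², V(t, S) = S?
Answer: 3485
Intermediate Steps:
z(G, P) = P²
(722 + z(-5, 39)) + (V(30, -6) + 1248) = (722 + 39²) + (-6 + 1248) = (722 + 1521) + 1242 = 2243 + 1242 = 3485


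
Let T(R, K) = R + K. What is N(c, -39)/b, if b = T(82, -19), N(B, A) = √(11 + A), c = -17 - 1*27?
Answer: 2*I*√7/63 ≈ 0.083992*I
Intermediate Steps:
c = -44 (c = -17 - 27 = -44)
T(R, K) = K + R
b = 63 (b = -19 + 82 = 63)
N(c, -39)/b = √(11 - 39)/63 = √(-28)*(1/63) = (2*I*√7)*(1/63) = 2*I*√7/63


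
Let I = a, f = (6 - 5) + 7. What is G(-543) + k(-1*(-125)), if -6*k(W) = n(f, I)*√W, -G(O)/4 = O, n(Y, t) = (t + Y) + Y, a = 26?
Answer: 2172 - 35*√5 ≈ 2093.7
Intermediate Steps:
f = 8 (f = 1 + 7 = 8)
I = 26
n(Y, t) = t + 2*Y (n(Y, t) = (Y + t) + Y = t + 2*Y)
G(O) = -4*O
k(W) = -7*√W (k(W) = -(26 + 2*8)*√W/6 = -(26 + 16)*√W/6 = -7*√W)
G(-543) + k(-1*(-125)) = -4*(-543) - 7*√125 = 2172 - 35*√5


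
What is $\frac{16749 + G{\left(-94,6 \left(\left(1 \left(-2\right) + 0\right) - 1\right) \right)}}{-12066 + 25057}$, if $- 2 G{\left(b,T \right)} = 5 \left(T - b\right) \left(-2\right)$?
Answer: $\frac{17129}{12991} \approx 1.3185$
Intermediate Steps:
$G{\left(b,T \right)} = - 5 b + 5 T$ ($G{\left(b,T \right)} = - \frac{5 \left(T - b\right) \left(-2\right)}{2} = - \frac{\left(- 5 b + 5 T\right) \left(-2\right)}{2} = - \frac{- 10 T + 10 b}{2} = - 5 b + 5 T$)
$\frac{16749 + G{\left(-94,6 \left(\left(1 \left(-2\right) + 0\right) - 1\right) \right)}}{-12066 + 25057} = \frac{16749 + \left(\left(-5\right) \left(-94\right) + 5 \cdot 6 \left(\left(1 \left(-2\right) + 0\right) - 1\right)\right)}{-12066 + 25057} = \frac{16749 + \left(470 + 5 \cdot 6 \left(\left(-2 + 0\right) - 1\right)\right)}{12991} = \left(16749 + \left(470 + 5 \cdot 6 \left(-2 - 1\right)\right)\right) \frac{1}{12991} = \left(16749 + \left(470 + 5 \cdot 6 \left(-3\right)\right)\right) \frac{1}{12991} = \left(16749 + \left(470 + 5 \left(-18\right)\right)\right) \frac{1}{12991} = \left(16749 + \left(470 - 90\right)\right) \frac{1}{12991} = \left(16749 + 380\right) \frac{1}{12991} = 17129 \cdot \frac{1}{12991} = \frac{17129}{12991}$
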